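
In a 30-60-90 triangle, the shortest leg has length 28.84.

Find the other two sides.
In a 30-60-90 triangle the sides are in ratio 1 : √3 : 2 (short leg : long leg : hypotenuse).
Long leg = 28.84·√3 ≈ 28.84·1.73205 ≈ 49.9523
Hypotenuse = 2·28.84 = 57.68

Long leg = 28.84√3 = 49.95, Hypotenuse = 57.68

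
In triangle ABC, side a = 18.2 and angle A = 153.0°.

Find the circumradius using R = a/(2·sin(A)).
R = a/(2·sin(A)) = 18.2/(2·sin(153.0°))
sin(153.0°) ≈ 0.45399
R ≈ 18.2/(2·0.45399) = 18.2/0.907981 ≈ 20.0445

R = 20.04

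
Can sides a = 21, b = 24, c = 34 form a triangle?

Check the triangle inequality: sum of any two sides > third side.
a + b vs c: 21 + 24 = 45 > 34  ✓
a + c vs b: 21 + 34 = 55 > 24  ✓
b + c vs a: 24 + 34 = 58 > 21  ✓

Yes, triangle inequality satisfied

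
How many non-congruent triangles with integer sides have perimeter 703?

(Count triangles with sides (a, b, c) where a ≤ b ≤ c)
Let a ≤ b ≤ c with a + b + c = 703. The only binding inequality is a + b > c, i.e. 703 − c > c, so c < 703/2; and c ≥ 703/3 since c is the largest side.
So 235 ≤ c ≤ 351. For each c, b runs from ⌈(703 − c)/2⌉ up to c (then a = 703 − b − c satisfies 1 ≤ a ≤ b automatically), giving c − ⌈(703 − c)/2⌉ + 1 choices.
Summing over c: 2 + 3 + 5 + 6 + … + 174 + 176  (117 terms, c = 235, …, 351) = 10384
Check (closed form: nearest integer to p²/48 for even p, (p+3)²/48 for odd p): (703+3)²/48 = 706²/48 = 498436/48 ≈ 10384.08 → 10384

10384 triangles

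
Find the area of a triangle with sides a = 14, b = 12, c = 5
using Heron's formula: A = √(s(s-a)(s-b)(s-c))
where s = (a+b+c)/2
s = (14 + 12 + 5)/2 = 31/2 = 15.5
s − a = 1.5, s − b = 3.5, s − c = 10.5
s(s−a)(s−b)(s−c) = 15.5·1.5·3.5·10.5 = 854.4375
Area = √854.4375 ≈ 29.2308

s = 15.5, Area = 29.23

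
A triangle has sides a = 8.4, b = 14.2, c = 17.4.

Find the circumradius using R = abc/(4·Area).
First find the area with Heron's formula.
s = (8.4 + 14.2 + 17.4)/2 = 20
Area = √(s(s−a)(s−b)(s−c)) = √(20·11.6·5.8·2.6) ≈ √3498.56 ≈ 59.1486
abc = 8.4·14.2·17.4 = 2075.472
R = abc/(4·Area) ≈ 2075.472/(4·59.1486) = 2075.472/236.595 ≈ 8.77227

R = 8.772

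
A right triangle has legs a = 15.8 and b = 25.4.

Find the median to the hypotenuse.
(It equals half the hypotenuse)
Hypotenuse c = √(a² + b²) = √(249.64 + 645.16) = √894.8 ≈ 29.9132
Median to hypotenuse = c/2 ≈ 29.9132/2 ≈ 14.9566

Median = 14.96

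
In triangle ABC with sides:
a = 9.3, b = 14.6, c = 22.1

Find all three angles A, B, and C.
Law of cosines for each angle (a² = 86.49, b² = 213.16, c² = 488.41):
cos(A) = (b² + c² − a²)/(2bc) = (213.16 + 488.41 − 86.49)/(2·14.6·22.1) = 615.08/645.32 ≈ 0.95314  ⇒  A ≈ 17.6097°
cos(B) = (a² + c² − b²)/(2ac) = (86.49 + 488.41 − 213.16)/(2·9.3·22.1) = 361.74/411.06 ≈ 0.880018  ⇒  B ≈ 28.3555°
cos(C) = (a² + b² − c²)/(2ab) = (86.49 + 213.16 − 488.41)/(2·9.3·14.6) = -188.76/271.56 ≈ -0.695095  ⇒  C ≈ 134.035°
Check: A + B + C ≈ 180°

A = 17.61°, B = 28.36°, C = 134°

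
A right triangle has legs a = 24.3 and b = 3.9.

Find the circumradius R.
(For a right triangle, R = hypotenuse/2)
Hypotenuse c = √(a² + b²) = √(590.49 + 15.21) = √605.7 ≈ 24.611
R = c/2 ≈ 24.611/2 ≈ 12.3055

R = 12.31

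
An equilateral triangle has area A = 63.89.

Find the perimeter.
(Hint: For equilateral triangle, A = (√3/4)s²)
A = (√3/4)s²  ⇒  s² = 4A/√3 = 4·63.89/√3 = 255.56/1.73205 ≈ 147.548
s ≈ √147.548 ≈ 12.1469
Perimeter = 3s ≈ 3·12.1469 ≈ 36.4408

Perimeter = 36.44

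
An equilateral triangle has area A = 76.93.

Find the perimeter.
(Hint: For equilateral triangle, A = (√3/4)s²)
A = (√3/4)s²  ⇒  s² = 4A/√3 = 4·76.93/√3 = 307.72/1.73205 ≈ 177.662
s ≈ √177.662 ≈ 13.329
Perimeter = 3s ≈ 3·13.329 ≈ 39.987

Perimeter = 39.99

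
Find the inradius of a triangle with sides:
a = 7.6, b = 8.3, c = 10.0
r = Area/s where s is the semi-perimeter.
s = (7.6 + 8.3 + 10.0)/2 = 25.9/2 = 12.95
Area = √(s(s−a)(s−b)(s−c)) = √(12.95·5.35·4.65·2.95) ≈ √950.383 ≈ 30.8283
r ≈ 30.8283/12.95 ≈ 2.38056

r = 2.381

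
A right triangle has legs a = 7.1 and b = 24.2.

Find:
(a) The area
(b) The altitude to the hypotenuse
(a) The legs are perpendicular, so Area = ½·a·b = ½·7.1·24.2 = ½·171.82 = 85.91
(b) Hypotenuse c = √(a² + b²) = √(50.41 + 585.64) = √636.05 ≈ 25.22
    Area = ½·c·h_c  ⇒  h_c = 2·Area/c = 171.82/25.22 ≈ 6.81284

Area = 85.91, h_c = 6.813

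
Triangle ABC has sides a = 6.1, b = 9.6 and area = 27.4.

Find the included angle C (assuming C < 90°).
Area = ½·a·b·sin(C)  ⇒  sin(C) = 2·Area/(a·b) = 2·27.4/(6.1·9.6) = 54.8/58.56 ≈ 0.935792
C = arcsin(0.935792) ≈ 69.3565° (taking the acute solution since C < 90°)

C = 69.36°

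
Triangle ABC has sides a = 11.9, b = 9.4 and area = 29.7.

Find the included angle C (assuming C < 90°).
Area = ½·a·b·sin(C)  ⇒  sin(C) = 2·Area/(a·b) = 2·29.7/(11.9·9.4) = 59.4/111.86 ≈ 0.531021
C = arcsin(0.531021) ≈ 32.0745° (taking the acute solution since C < 90°)

C = 32.07°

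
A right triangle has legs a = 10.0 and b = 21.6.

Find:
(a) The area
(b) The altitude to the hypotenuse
(a) The legs are perpendicular, so Area = ½·a·b = ½·10.0·21.6 = ½·216 = 108
(b) Hypotenuse c = √(a² + b²) = √(100 + 466.56) = √566.56 ≈ 23.8025
    Area = ½·c·h_c  ⇒  h_c = 2·Area/c = 216/23.8025 ≈ 9.07467

Area = 108, h_c = 9.075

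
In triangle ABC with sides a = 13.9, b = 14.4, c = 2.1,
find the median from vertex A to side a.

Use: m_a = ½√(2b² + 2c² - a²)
m_a = ½√(2·14.4² + 2·2.1² − 13.9²) = ½√(2·207.36 + 2·4.41 − 193.21) = ½√(414.72 + 8.82 − 193.21) = ½√230.33
√230.33 ≈ 15.1766, so m_a ≈ 7.58831

m_a = 7.588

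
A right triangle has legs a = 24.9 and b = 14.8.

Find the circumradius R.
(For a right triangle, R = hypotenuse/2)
Hypotenuse c = √(a² + b²) = √(620.01 + 219.04) = √839.05 ≈ 28.9664
R = c/2 ≈ 28.9664/2 ≈ 14.4832

R = 14.48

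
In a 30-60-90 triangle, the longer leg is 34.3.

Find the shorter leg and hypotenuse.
In a 30-60-90 triangle the sides are in ratio 1 : √3 : 2, so short leg = long leg/√3 and hypotenuse = 2·(short leg).
Short leg = 34.3/√3 ≈ 34.3/1.73205 ≈ 19.8031
Hypotenuse = 2·19.8031 ≈ 39.6062

Short leg = 19.8, Hypotenuse = 39.61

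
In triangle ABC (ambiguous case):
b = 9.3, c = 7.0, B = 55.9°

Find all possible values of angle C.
b/sin(B) = c/sin(C)  ⇒  sin(C) = c·sin(B)/b = 7.0·sin(55.9°)/9.3
sin(55.9°) ≈ 0.82806
sin(C) ≈ 7.0·0.82806/9.3 ≈ 5.79642/9.3 ≈ 0.623271
Candidate 1: C₁ = arcsin(0.623271) ≈ 38.5554°  →  A = 180° − 55.9° − 38.5554° ≈ 85.5446° > 0, valid
Candidate 2: C₂ = 180° − C₁ ≈ 141.445°  →  A = 180° − 55.9° − 141.445° ≈ -17.3446° ≤ 0, not a valid triangle

C = 38.56° (one solution)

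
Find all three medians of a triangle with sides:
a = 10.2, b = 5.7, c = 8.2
Median formula: m_a = ½√(2b² + 2c² − a²) (and cyclically). a² = 104.04, b² = 32.49, c² = 67.24.
m_a = ½√(2·32.49 + 2·67.24 − 104.04) = ½√95.42 ≈ ½·9.76832 ≈ 4.88416
m_b = ½√(2·104.04 + 2·67.24 − 32.49) = ½√310.07 ≈ ½·17.6088 ≈ 8.8044
m_c = ½√(2·104.04 + 2·32.49 − 67.24) = ½√205.82 ≈ ½·14.3464 ≈ 7.17321

m_a = 4.884, m_b = 8.804, m_c = 7.173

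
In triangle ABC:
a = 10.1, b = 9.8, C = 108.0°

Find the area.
Two sides and the included angle (SAS): A = ½·a·b·sin(C) = ½·10.1·9.8·sin(108.0°)
sin(108.0°) ≈ 0.951057
A ≈ ½·98.98·0.951057 = 49.49·0.951057 ≈ 47.0678

Area = 47.07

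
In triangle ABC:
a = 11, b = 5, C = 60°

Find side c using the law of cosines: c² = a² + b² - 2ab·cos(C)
c² = 11² + 5² − 2·11·5·cos(60°)
cos(60°) ≈ 0.5
c² ≈ 121 + 25 − 110·(0.5) ≈ 146 − 55 ≈ 91
c ≈ √91 ≈ 9.53939

c = 9.539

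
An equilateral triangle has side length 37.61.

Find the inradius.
r = Area/s with s the semi-perimeter.
Area = (√3/4)·37.61² = (√3/4)·1414.5121 ≈ 0.433013·1414.5121 ≈ 612.502
s = 3·37.61/2 = 56.415
r ≈ 612.502/56.415 ≈ 10.8571
(Equivalently r = side/(2√3) = 37.61/3.4641 ≈ 10.8571.)

r = 10.86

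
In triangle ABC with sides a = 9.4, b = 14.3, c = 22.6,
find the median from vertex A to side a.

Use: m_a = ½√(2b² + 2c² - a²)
m_a = ½√(2·14.3² + 2·22.6² − 9.4²) = ½√(2·204.49 + 2·510.76 − 88.36) = ½√(408.98 + 1021.52 − 88.36) = ½√1342.14
√1342.14 ≈ 36.6352, so m_a ≈ 18.3176

m_a = 18.32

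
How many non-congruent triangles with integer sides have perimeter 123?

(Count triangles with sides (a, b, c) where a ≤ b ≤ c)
Let a ≤ b ≤ c with a + b + c = 123. The only binding inequality is a + b > c, i.e. 123 − c > c, so c < 123/2; and c ≥ 123/3 since c is the largest side.
So 41 ≤ c ≤ 61. For each c, b runs from ⌈(123 − c)/2⌉ up to c (then a = 123 − b − c satisfies 1 ≤ a ≤ b automatically), giving c − ⌈(123 − c)/2⌉ + 1 choices.
Summing over c: 1 + 2 + 4 + 5 + … + 29 + 31  (21 terms, c = 41, …, 61) = 331
Check (closed form: nearest integer to p²/48 for even p, (p+3)²/48 for odd p): (123+3)²/48 = 126²/48 = 15876/48 ≈ 330.75 → 331

331 triangles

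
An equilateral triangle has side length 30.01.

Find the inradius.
r = Area/s with s the semi-perimeter.
Area = (√3/4)·30.01² = (√3/4)·900.6001 ≈ 0.433013·900.6001 ≈ 389.971
s = 3·30.01/2 = 45.015
r ≈ 389.971/45.015 ≈ 8.66314
(Equivalently r = side/(2√3) = 30.01/3.4641 ≈ 8.66314.)

r = 8.663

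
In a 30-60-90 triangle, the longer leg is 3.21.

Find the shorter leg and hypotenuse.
In a 30-60-90 triangle the sides are in ratio 1 : √3 : 2, so short leg = long leg/√3 and hypotenuse = 2·(short leg).
Short leg = 3.21/√3 ≈ 3.21/1.73205 ≈ 1.85329
Hypotenuse = 2·1.85329 ≈ 3.70659

Short leg = 1.853, Hypotenuse = 3.707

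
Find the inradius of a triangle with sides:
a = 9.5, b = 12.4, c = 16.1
r = Area/s where s is the semi-perimeter.
s = (9.5 + 12.4 + 16.1)/2 = 38/2 = 19
Area = √(s(s−a)(s−b)(s−c)) = √(19·9.5·6.6·2.9) ≈ √3454.77 ≈ 58.7773
r ≈ 58.7773/19 ≈ 3.09354

r = 3.094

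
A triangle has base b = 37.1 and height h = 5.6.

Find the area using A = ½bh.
A = ½·b·h = ½·37.1·5.6 = ½·207.76 = 103.88

Area = 103.88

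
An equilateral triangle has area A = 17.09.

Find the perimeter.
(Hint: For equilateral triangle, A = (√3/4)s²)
A = (√3/4)s²  ⇒  s² = 4A/√3 = 4·17.09/√3 = 68.36/1.73205 ≈ 39.4677
s ≈ √39.4677 ≈ 6.28233
Perimeter = 3s ≈ 3·6.28233 ≈ 18.847

Perimeter = 18.85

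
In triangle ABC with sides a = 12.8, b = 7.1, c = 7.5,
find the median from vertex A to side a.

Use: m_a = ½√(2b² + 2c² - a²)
m_a = ½√(2·7.1² + 2·7.5² − 12.8²) = ½√(2·50.41 + 2·56.25 − 163.84) = ½√(100.82 + 112.5 − 163.84) = ½√49.48
√49.48 ≈ 7.0342, so m_a ≈ 3.5171

m_a = 3.517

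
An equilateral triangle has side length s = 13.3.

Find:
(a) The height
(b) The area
(a) The height splits the triangle into two 30-60-90 halves: h = s·√3/2 = 13.3·1.73205/2 ≈ 23.0363/2 ≈ 11.5181
(b) Area = (√3/4)·s² = (√3/4)·13.3² = (√3/4)·176.89 ≈ 0.433013·176.89 ≈ 76.5956

Height = 11.52, Area = 76.6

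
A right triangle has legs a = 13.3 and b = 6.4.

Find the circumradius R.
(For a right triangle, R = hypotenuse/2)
Hypotenuse c = √(a² + b²) = √(176.89 + 40.96) = √217.85 ≈ 14.7597
R = c/2 ≈ 14.7597/2 ≈ 7.37987

R = 7.38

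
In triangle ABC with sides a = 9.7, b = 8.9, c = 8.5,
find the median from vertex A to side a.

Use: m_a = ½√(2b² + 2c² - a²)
m_a = ½√(2·8.9² + 2·8.5² − 9.7²) = ½√(2·79.21 + 2·72.25 − 94.09) = ½√(158.42 + 144.5 − 94.09) = ½√208.83
√208.83 ≈ 14.451, so m_a ≈ 7.22548

m_a = 7.225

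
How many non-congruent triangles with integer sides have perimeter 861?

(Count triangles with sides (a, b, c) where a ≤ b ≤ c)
Let a ≤ b ≤ c with a + b + c = 861. The only binding inequality is a + b > c, i.e. 861 − c > c, so c < 861/2; and c ≥ 861/3 since c is the largest side.
So 287 ≤ c ≤ 430. For each c, b runs from ⌈(861 − c)/2⌉ up to c (then a = 861 − b − c satisfies 1 ≤ a ≤ b automatically), giving c − ⌈(861 − c)/2⌉ + 1 choices.
Summing over c: 1 + 2 + 4 + 5 + … + 214 + 215  (144 terms, c = 287, …, 430) = 15552
Check (closed form: nearest integer to p²/48 for even p, (p+3)²/48 for odd p): (861+3)²/48 = 864²/48 = 746496/48 ≈ 15552.00 → 15552

15552 triangles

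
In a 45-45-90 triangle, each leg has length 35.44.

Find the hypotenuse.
In a 45-45-90 triangle the sides are in ratio 1 : 1 : √2, so hypotenuse = leg·√2.
Hypotenuse = 35.44·√2 ≈ 35.44·1.41421 ≈ 50.1197

Hypotenuse = 35.44√2 = 50.12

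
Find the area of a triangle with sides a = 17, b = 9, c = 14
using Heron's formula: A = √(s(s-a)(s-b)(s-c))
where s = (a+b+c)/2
s = (17 + 9 + 14)/2 = 40/2 = 20
s − a = 3, s − b = 11, s − c = 6
s(s−a)(s−b)(s−c) = 20·3·11·6 = 3960
Area = √3960 ≈ 62.9285

s = 20.0, Area = 62.93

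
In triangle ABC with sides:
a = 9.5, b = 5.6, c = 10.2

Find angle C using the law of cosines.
c² = a² + b² − 2ab·cos(C)  ⇒  cos(C) = (a² + b² − c²)/(2ab)
cos(C) = (9.5² + 5.6² − 10.2²)/(2·9.5·5.6) = (90.25 + 31.36 − 104.04)/106.4 = 17.57/106.4 ≈ 0.165132
C = arccos(0.165132) ≈ 80.4951°

C = 80.5°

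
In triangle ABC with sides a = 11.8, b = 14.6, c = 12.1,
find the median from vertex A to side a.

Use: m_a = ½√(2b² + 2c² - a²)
m_a = ½√(2·14.6² + 2·12.1² − 11.8²) = ½√(2·213.16 + 2·146.41 − 139.24) = ½√(426.32 + 292.82 − 139.24) = ½√579.9
√579.9 ≈ 24.0811, so m_a ≈ 12.0406

m_a = 12.04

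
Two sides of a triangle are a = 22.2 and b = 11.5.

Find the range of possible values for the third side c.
Triangle inequality: |a − b| < c < a + b
|a − b| = |22.2 − 11.5| = 10.7
a + b = 22.2 + 11.5 = 33.7

10.7 < c < 33.7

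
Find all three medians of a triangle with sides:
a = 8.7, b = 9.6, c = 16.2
Median formula: m_a = ½√(2b² + 2c² − a²) (and cyclically). a² = 75.69, b² = 92.16, c² = 262.44.
m_a = ½√(2·92.16 + 2·262.44 − 75.69) = ½√633.51 ≈ ½·25.1696 ≈ 12.5848
m_b = ½√(2·75.69 + 2·262.44 − 92.16) = ½√584.1 ≈ ½·24.1682 ≈ 12.0841
m_c = ½√(2·75.69 + 2·92.16 − 262.44) = ½√73.26 ≈ ½·8.55921 ≈ 4.2796

m_a = 12.58, m_b = 12.08, m_c = 4.28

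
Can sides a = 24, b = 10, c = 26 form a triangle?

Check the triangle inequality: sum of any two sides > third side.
a + b vs c: 24 + 10 = 34 > 26  ✓
a + c vs b: 24 + 26 = 50 > 10  ✓
b + c vs a: 10 + 26 = 36 > 24  ✓

Yes, triangle inequality satisfied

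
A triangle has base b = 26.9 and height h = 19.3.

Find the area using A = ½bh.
A = ½·b·h = ½·26.9·19.3 = ½·519.17 = 259.585

Area = 259.585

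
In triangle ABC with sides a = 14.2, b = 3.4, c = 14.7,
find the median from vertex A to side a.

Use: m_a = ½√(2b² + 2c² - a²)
m_a = ½√(2·3.4² + 2·14.7² − 14.2²) = ½√(2·11.56 + 2·216.09 − 201.64) = ½√(23.12 + 432.18 − 201.64) = ½√253.66
√253.66 ≈ 15.9267, so m_a ≈ 7.96335

m_a = 7.963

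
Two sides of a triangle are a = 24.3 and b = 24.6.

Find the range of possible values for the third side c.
Triangle inequality: |a − b| < c < a + b
|a − b| = |24.3 − 24.6| = 0.3
a + b = 24.3 + 24.6 = 48.9

0.3 < c < 48.9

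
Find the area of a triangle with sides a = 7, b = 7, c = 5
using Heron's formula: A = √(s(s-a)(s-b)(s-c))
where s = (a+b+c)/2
s = (7 + 7 + 5)/2 = 19/2 = 9.5
s − a = 2.5, s − b = 2.5, s − c = 4.5
s(s−a)(s−b)(s−c) = 9.5·2.5·2.5·4.5 = 267.1875
Area = √267.1875 ≈ 16.3459

s = 9.5, Area = 16.35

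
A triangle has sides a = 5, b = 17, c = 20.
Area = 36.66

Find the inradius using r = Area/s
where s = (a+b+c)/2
s = (5 + 17 + 20)/2 = 42/2 = 21
r = Area/s = 36.66/21 ≈ 1.74571

r = 1.746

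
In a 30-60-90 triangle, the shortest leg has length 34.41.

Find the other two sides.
In a 30-60-90 triangle the sides are in ratio 1 : √3 : 2 (short leg : long leg : hypotenuse).
Long leg = 34.41·√3 ≈ 34.41·1.73205 ≈ 59.5999
Hypotenuse = 2·34.41 = 68.82

Long leg = 34.41√3 = 59.6, Hypotenuse = 68.82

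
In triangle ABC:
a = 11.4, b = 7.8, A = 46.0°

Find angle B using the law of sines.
a/sin(A) = b/sin(B)  ⇒  sin(B) = b·sin(A)/a = 7.8·sin(46.0°)/11.4
sin(46.0°) ≈ 0.71934
sin(B) ≈ 7.8·0.71934/11.4 ≈ 5.61085/11.4 ≈ 0.49218
B = arcsin(0.49218) ≈ 29.484°
(Since b ≤ a we need B ≤ A, so the obtuse alternative 180° − 29.484° ≈ 150.516° is rejected.)

B = 29.48°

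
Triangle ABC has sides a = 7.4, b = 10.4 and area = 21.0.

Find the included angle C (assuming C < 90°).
Area = ½·a·b·sin(C)  ⇒  sin(C) = 2·Area/(a·b) = 2·21.0/(7.4·10.4) = 42/76.96 ≈ 0.545738
C = arcsin(0.545738) ≈ 33.0751° (taking the acute solution since C < 90°)

C = 33.08°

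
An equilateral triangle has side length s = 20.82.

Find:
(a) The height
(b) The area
(a) The height splits the triangle into two 30-60-90 halves: h = s·√3/2 = 20.82·1.73205/2 ≈ 36.0613/2 ≈ 18.0306
(b) Area = (√3/4)·s² = (√3/4)·20.82² = (√3/4)·433.4724 ≈ 0.433013·433.4724 ≈ 187.699

Height = 18.03, Area = 187.7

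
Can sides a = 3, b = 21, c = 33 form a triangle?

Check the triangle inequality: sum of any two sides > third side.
a + b vs c: 3 + 21 = 24 ≤ 33  ✗
a + c vs b: 3 + 33 = 36 > 21  ✓
b + c vs a: 21 + 33 = 54 > 3  ✓

No: 3 + 21 = 24 is not > 33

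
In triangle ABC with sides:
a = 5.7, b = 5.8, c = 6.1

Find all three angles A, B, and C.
Law of cosines for each angle (a² = 32.49, b² = 33.64, c² = 37.21):
cos(A) = (b² + c² − a²)/(2bc) = (33.64 + 37.21 − 32.49)/(2·5.8·6.1) = 38.36/70.76 ≈ 0.542114  ⇒  A ≈ 57.1723°
cos(B) = (a² + c² − b²)/(2ac) = (32.49 + 37.21 − 33.64)/(2·5.7·6.1) = 36.06/69.54 ≈ 0.51855  ⇒  B ≈ 58.7649°
cos(C) = (a² + b² − c²)/(2ab) = (32.49 + 33.64 − 37.21)/(2·5.7·5.8) = 28.92/66.12 ≈ 0.437387  ⇒  C ≈ 64.0627°
Check: A + B + C ≈ 180°

A = 57.17°, B = 58.76°, C = 64.06°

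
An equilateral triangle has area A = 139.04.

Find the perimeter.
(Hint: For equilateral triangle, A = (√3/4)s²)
A = (√3/4)s²  ⇒  s² = 4A/√3 = 4·139.04/√3 = 556.16/1.73205 ≈ 321.099
s ≈ √321.099 ≈ 17.9192
Perimeter = 3s ≈ 3·17.9192 ≈ 53.7577

Perimeter = 53.76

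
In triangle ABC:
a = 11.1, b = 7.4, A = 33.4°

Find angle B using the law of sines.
a/sin(A) = b/sin(B)  ⇒  sin(B) = b·sin(A)/a = 7.4·sin(33.4°)/11.1
sin(33.4°) ≈ 0.550481
sin(B) ≈ 7.4·0.550481/11.1 ≈ 4.07356/11.1 ≈ 0.366987
B = arcsin(0.366987) ≈ 21.5299°
(Since b ≤ a we need B ≤ A, so the obtuse alternative 180° − 21.5299° ≈ 158.47° is rejected.)

B = 21.53°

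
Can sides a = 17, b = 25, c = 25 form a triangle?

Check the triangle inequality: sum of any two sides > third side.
a + b vs c: 17 + 25 = 42 > 25  ✓
a + c vs b: 17 + 25 = 42 > 25  ✓
b + c vs a: 25 + 25 = 50 > 17  ✓

Yes, triangle inequality satisfied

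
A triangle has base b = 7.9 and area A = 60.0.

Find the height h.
A = ½·b·h  ⇒  h = 2A/b = 2·60.0/7.9 = 120/7.9 ≈ 15.1899

h = 15.19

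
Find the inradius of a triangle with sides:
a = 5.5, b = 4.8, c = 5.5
r = Area/s where s is the semi-perimeter.
s = (5.5 + 4.8 + 5.5)/2 = 15.8/2 = 7.9
Area = √(s(s−a)(s−b)(s−c)) = √(7.9·2.4·3.1·2.4) ≈ √141.062 ≈ 11.877
r ≈ 11.877/7.9 ≈ 1.50341

r = 1.503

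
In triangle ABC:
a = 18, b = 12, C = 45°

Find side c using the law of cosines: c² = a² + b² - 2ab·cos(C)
c² = 18² + 12² − 2·18·12·cos(45°)
cos(45°) ≈ 0.707107
c² ≈ 324 + 144 − 432·(0.707107) ≈ 468 − 305.47 ≈ 162.53
c ≈ √162.53 ≈ 12.7487

c = 12.75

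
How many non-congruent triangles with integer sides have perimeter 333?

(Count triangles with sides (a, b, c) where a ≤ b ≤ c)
Let a ≤ b ≤ c with a + b + c = 333. The only binding inequality is a + b > c, i.e. 333 − c > c, so c < 333/2; and c ≥ 333/3 since c is the largest side.
So 111 ≤ c ≤ 166. For each c, b runs from ⌈(333 − c)/2⌉ up to c (then a = 333 − b − c satisfies 1 ≤ a ≤ b automatically), giving c − ⌈(333 − c)/2⌉ + 1 choices.
Summing over c: 1 + 2 + 4 + 5 + … + 82 + 83  (56 terms, c = 111, …, 166) = 2352
Check (closed form: nearest integer to p²/48 for even p, (p+3)²/48 for odd p): (333+3)²/48 = 336²/48 = 112896/48 ≈ 2352.00 → 2352

2352 triangles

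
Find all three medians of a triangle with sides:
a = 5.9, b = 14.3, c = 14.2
Median formula: m_a = ½√(2b² + 2c² − a²) (and cyclically). a² = 34.81, b² = 204.49, c² = 201.64.
m_a = ½√(2·204.49 + 2·201.64 − 34.81) = ½√777.45 ≈ ½·27.8828 ≈ 13.9414
m_b = ½√(2·34.81 + 2·201.64 − 204.49) = ½√268.41 ≈ ½·16.3832 ≈ 8.19161
m_c = ½√(2·34.81 + 2·204.49 − 201.64) = ½√276.96 ≈ ½·16.6421 ≈ 8.32106

m_a = 13.94, m_b = 8.192, m_c = 8.321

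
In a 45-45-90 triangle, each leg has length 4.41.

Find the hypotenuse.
In a 45-45-90 triangle the sides are in ratio 1 : 1 : √2, so hypotenuse = leg·√2.
Hypotenuse = 4.41·√2 ≈ 4.41·1.41421 ≈ 6.23668

Hypotenuse = 4.41√2 = 6.237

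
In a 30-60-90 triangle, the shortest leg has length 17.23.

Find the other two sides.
In a 30-60-90 triangle the sides are in ratio 1 : √3 : 2 (short leg : long leg : hypotenuse).
Long leg = 17.23·√3 ≈ 17.23·1.73205 ≈ 29.8432
Hypotenuse = 2·17.23 = 34.46

Long leg = 17.23√3 = 29.84, Hypotenuse = 34.46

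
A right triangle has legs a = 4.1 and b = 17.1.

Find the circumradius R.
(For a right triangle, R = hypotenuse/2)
Hypotenuse c = √(a² + b²) = √(16.81 + 292.41) = √309.22 ≈ 17.5847
R = c/2 ≈ 17.5847/2 ≈ 8.79233

R = 8.792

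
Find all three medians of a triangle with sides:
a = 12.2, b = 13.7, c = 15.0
Median formula: m_a = ½√(2b² + 2c² − a²) (and cyclically). a² = 148.84, b² = 187.69, c² = 225.
m_a = ½√(2·187.69 + 2·225 − 148.84) = ½√676.54 ≈ ½·26.0104 ≈ 13.0052
m_b = ½√(2·148.84 + 2·225 − 187.69) = ½√559.99 ≈ ½·23.6641 ≈ 11.8321
m_c = ½√(2·148.84 + 2·187.69 − 225) = ½√448.06 ≈ ½·21.1674 ≈ 10.5837

m_a = 13.01, m_b = 11.83, m_c = 10.58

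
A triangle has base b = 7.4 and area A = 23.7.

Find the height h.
A = ½·b·h  ⇒  h = 2A/b = 2·23.7/7.4 = 47.4/7.4 ≈ 6.40541

h = 6.405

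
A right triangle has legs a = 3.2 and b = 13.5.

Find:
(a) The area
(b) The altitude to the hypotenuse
(a) The legs are perpendicular, so Area = ½·a·b = ½·3.2·13.5 = ½·43.2 = 21.6
(b) Hypotenuse c = √(a² + b²) = √(10.24 + 182.25) = √192.49 ≈ 13.8741
    Area = ½·c·h_c  ⇒  h_c = 2·Area/c = 43.2/13.8741 ≈ 3.11372

Area = 21.6, h_c = 3.114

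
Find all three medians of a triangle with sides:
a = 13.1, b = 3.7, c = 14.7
Median formula: m_a = ½√(2b² + 2c² − a²) (and cyclically). a² = 171.61, b² = 13.69, c² = 216.09.
m_a = ½√(2·13.69 + 2·216.09 − 171.61) = ½√287.95 ≈ ½·16.9691 ≈ 8.48454
m_b = ½√(2·171.61 + 2·216.09 − 13.69) = ½√761.71 ≈ ½·27.5991 ≈ 13.7995
m_c = ½√(2·171.61 + 2·13.69 − 216.09) = ½√154.51 ≈ ½·12.4302 ≈ 6.2151

m_a = 8.485, m_b = 13.8, m_c = 6.215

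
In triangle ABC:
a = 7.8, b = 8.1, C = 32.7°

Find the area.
Two sides and the included angle (SAS): A = ½·a·b·sin(C) = ½·7.8·8.1·sin(32.7°)
sin(32.7°) ≈ 0.54024
A ≈ ½·63.18·0.54024 = 31.59·0.54024 ≈ 17.0662

Area = 17.07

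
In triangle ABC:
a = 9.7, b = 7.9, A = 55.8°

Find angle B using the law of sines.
a/sin(A) = b/sin(B)  ⇒  sin(B) = b·sin(A)/a = 7.9·sin(55.8°)/9.7
sin(55.8°) ≈ 0.827081
sin(B) ≈ 7.9·0.827081/9.7 ≈ 6.53394/9.7 ≈ 0.673602
B = arcsin(0.673602) ≈ 42.3457°
(Since b ≤ a we need B ≤ A, so the obtuse alternative 180° − 42.3457° ≈ 137.654° is rejected.)

B = 42.35°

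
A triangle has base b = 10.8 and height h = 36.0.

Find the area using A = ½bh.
A = ½·b·h = ½·10.8·36.0 = ½·388.8 = 194.4

Area = 194.4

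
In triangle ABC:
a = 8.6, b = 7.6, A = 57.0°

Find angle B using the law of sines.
a/sin(A) = b/sin(B)  ⇒  sin(B) = b·sin(A)/a = 7.6·sin(57.0°)/8.6
sin(57.0°) ≈ 0.838671
sin(B) ≈ 7.6·0.838671/8.6 ≈ 6.3739/8.6 ≈ 0.741151
B = arcsin(0.741151) ≈ 47.8295°
(Since b ≤ a we need B ≤ A, so the obtuse alternative 180° − 47.8295° ≈ 132.17° is rejected.)

B = 47.83°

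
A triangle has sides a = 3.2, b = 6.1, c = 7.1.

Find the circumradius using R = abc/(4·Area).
First find the area with Heron's formula.
s = (3.2 + 6.1 + 7.1)/2 = 8.2
Area = √(s(s−a)(s−b)(s−c)) = √(8.2·5·2.1·1.1) ≈ √94.71 ≈ 9.73191
abc = 3.2·6.1·7.1 = 138.592
R = abc/(4·Area) ≈ 138.592/(4·9.73191) = 138.592/38.9276 ≈ 3.56025

R = 3.56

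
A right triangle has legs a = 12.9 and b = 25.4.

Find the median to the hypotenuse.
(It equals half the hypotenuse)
Hypotenuse c = √(a² + b²) = √(166.41 + 645.16) = √811.57 ≈ 28.4881
Median to hypotenuse = c/2 ≈ 28.4881/2 ≈ 14.244

Median = 14.24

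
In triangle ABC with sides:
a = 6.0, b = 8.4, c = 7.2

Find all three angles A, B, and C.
Law of cosines for each angle (a² = 36, b² = 70.56, c² = 51.84):
cos(A) = (b² + c² − a²)/(2bc) = (70.56 + 51.84 − 36)/(2·8.4·7.2) = 86.4/120.96 ≈ 0.714286  ⇒  A ≈ 44.4153°
cos(B) = (a² + c² − b²)/(2ac) = (36 + 51.84 − 70.56)/(2·6.0·7.2) = 17.28/86.4 ≈ 0.2  ⇒  B ≈ 78.463°
cos(C) = (a² + b² − c²)/(2ab) = (36 + 70.56 − 51.84)/(2·6.0·8.4) = 54.72/100.8 ≈ 0.542857  ⇒  C ≈ 57.1217°
Check: A + B + C ≈ 180°

A = 44.42°, B = 78.46°, C = 57.12°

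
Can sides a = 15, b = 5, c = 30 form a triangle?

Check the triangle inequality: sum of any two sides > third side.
a + b vs c: 15 + 5 = 20 ≤ 30  ✗
a + c vs b: 15 + 30 = 45 > 5  ✓
b + c vs a: 5 + 30 = 35 > 15  ✓

No: 15 + 5 = 20 is not > 30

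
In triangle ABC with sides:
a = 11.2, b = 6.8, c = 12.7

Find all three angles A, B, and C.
Law of cosines for each angle (a² = 125.44, b² = 46.24, c² = 161.29):
cos(A) = (b² + c² − a²)/(2bc) = (46.24 + 161.29 − 125.44)/(2·6.8·12.7) = 82.09/172.72 ≈ 0.475278  ⇒  A ≈ 61.6226°
cos(B) = (a² + c² − b²)/(2ac) = (125.44 + 161.29 − 46.24)/(2·11.2·12.7) = 240.49/284.48 ≈ 0.845367  ⇒  B ≈ 32.2887°
cos(C) = (a² + b² − c²)/(2ab) = (125.44 + 46.24 − 161.29)/(2·11.2·6.8) = 10.39/152.32 ≈ 0.0682117  ⇒  C ≈ 86.0887°
Check: A + B + C ≈ 180°

A = 61.62°, B = 32.29°, C = 86.09°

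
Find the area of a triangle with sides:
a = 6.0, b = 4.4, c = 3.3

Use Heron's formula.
s = (6.0 + 4.4 + 3.3)/2 = 13.7/2 = 6.85
s − a = 0.85, s − b = 2.45, s − c = 3.55
s(s−a)(s−b)(s−c) = 6.85·0.85·2.45·3.55 ≈ 50.6412
Area = √50.6412 ≈ 7.11626

Area = 7.116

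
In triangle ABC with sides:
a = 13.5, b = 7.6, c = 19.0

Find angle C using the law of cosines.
c² = a² + b² − 2ab·cos(C)  ⇒  cos(C) = (a² + b² − c²)/(2ab)
cos(C) = (13.5² + 7.6² − 19.0²)/(2·13.5·7.6) = (182.25 + 57.76 − 361)/205.2 = -120.99/205.2 ≈ -0.58962
C = arccos(-0.58962) ≈ 126.13°

C = 126.1°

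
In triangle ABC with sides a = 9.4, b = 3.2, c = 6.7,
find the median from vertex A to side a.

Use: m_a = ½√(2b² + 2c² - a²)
m_a = ½√(2·3.2² + 2·6.7² − 9.4²) = ½√(2·10.24 + 2·44.89 − 88.36) = ½√(20.48 + 89.78 − 88.36) = ½√21.9
√21.9 ≈ 4.67974, so m_a ≈ 2.33987

m_a = 2.34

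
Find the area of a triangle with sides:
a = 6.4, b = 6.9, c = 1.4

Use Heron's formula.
s = (6.4 + 6.9 + 1.4)/2 = 14.7/2 = 7.35
s − a = 0.95, s − b = 0.45, s − c = 5.95
s(s−a)(s−b)(s−c) = 7.35·0.95·0.45·5.95 ≈ 18.6956
Area = √18.6956 ≈ 4.32385

Area = 4.324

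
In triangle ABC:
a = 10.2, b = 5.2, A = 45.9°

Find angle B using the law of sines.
a/sin(A) = b/sin(B)  ⇒  sin(B) = b·sin(A)/a = 5.2·sin(45.9°)/10.2
sin(45.9°) ≈ 0.718126
sin(B) ≈ 5.2·0.718126/10.2 ≈ 3.73426/10.2 ≈ 0.366104
B = arcsin(0.366104) ≈ 21.4755°
(Since b ≤ a we need B ≤ A, so the obtuse alternative 180° − 21.4755° ≈ 158.524° is rejected.)

B = 21.48°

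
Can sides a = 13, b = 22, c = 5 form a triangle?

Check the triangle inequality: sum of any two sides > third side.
a + b vs c: 13 + 22 = 35 > 5  ✓
a + c vs b: 13 + 5 = 18 ≤ 22  ✗
b + c vs a: 22 + 5 = 27 > 13  ✓

No: 13 + 5 = 18 is not > 22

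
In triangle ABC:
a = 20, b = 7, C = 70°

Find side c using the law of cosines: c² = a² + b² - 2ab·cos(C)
c² = 20² + 7² − 2·20·7·cos(70°)
cos(70°) ≈ 0.34202
c² ≈ 400 + 49 − 280·(0.34202) ≈ 449 − 95.7656 ≈ 353.234
c ≈ √353.234 ≈ 18.7945

c = 18.79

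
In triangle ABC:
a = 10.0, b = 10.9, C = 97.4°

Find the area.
Two sides and the included angle (SAS): A = ½·a·b·sin(C) = ½·10.0·10.9·sin(97.4°)
sin(97.4°) ≈ 0.991671
A ≈ ½·109·0.991671 = 54.5·0.991671 ≈ 54.0461

Area = 54.05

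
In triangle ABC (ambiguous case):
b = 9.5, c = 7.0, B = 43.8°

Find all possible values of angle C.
b/sin(B) = c/sin(C)  ⇒  sin(C) = c·sin(B)/b = 7.0·sin(43.8°)/9.5
sin(43.8°) ≈ 0.692143
sin(C) ≈ 7.0·0.692143/9.5 ≈ 4.845/9.5 ≈ 0.51
Candidate 1: C₁ = arcsin(0.51) ≈ 30.6638°  →  A = 180° − 43.8° − 30.6638° ≈ 105.536° > 0, valid
Candidate 2: C₂ = 180° − C₁ ≈ 149.336°  →  A = 180° − 43.8° − 149.336° ≈ -13.1362° ≤ 0, not a valid triangle

C = 30.66° (one solution)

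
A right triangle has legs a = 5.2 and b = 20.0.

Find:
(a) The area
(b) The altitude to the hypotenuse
(a) The legs are perpendicular, so Area = ½·a·b = ½·5.2·20.0 = ½·104 = 52
(b) Hypotenuse c = √(a² + b²) = √(27.04 + 400) = √427.04 ≈ 20.6649
    Area = ½·c·h_c  ⇒  h_c = 2·Area/c = 104/20.6649 ≈ 5.03268

Area = 52, h_c = 5.033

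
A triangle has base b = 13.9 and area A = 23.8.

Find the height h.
A = ½·b·h  ⇒  h = 2A/b = 2·23.8/13.9 = 47.6/13.9 ≈ 3.42446

h = 3.424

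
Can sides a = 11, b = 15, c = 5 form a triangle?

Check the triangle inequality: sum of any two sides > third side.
a + b vs c: 11 + 15 = 26 > 5  ✓
a + c vs b: 11 + 5 = 16 > 15  ✓
b + c vs a: 15 + 5 = 20 > 11  ✓

Yes, triangle inequality satisfied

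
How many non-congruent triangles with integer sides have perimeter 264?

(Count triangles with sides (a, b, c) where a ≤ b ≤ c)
Let a ≤ b ≤ c with a + b + c = 264. The only binding inequality is a + b > c, i.e. 264 − c > c, so c < 264/2; and c ≥ 264/3 since c is the largest side.
So 88 ≤ c ≤ 131. For each c, b runs from ⌈(264 − c)/2⌉ up to c (then a = 264 − b − c satisfies 1 ≤ a ≤ b automatically), giving c − ⌈(264 − c)/2⌉ + 1 choices.
Summing over c: 1 + 2 + 4 + 5 + … + 64 + 65  (44 terms, c = 88, …, 131) = 1452
Check (closed form: nearest integer to p²/48 for even p, (p+3)²/48 for odd p): 264²/48 = 69696/48 ≈ 1452.00 → 1452

1452 triangles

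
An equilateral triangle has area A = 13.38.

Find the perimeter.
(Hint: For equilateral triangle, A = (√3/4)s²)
A = (√3/4)s²  ⇒  s² = 4A/√3 = 4·13.38/√3 = 53.52/1.73205 ≈ 30.8998
s ≈ √30.8998 ≈ 5.55876
Perimeter = 3s ≈ 3·5.55876 ≈ 16.6763

Perimeter = 16.68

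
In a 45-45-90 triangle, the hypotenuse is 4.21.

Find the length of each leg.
In a 45-45-90 triangle hypotenuse = leg·√2, so leg = hypotenuse/√2.
Leg = 4.21/√2 ≈ 4.21/1.41421 ≈ 2.97692

Each leg = 2.977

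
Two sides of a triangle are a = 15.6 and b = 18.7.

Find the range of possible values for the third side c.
Triangle inequality: |a − b| < c < a + b
|a − b| = |15.6 − 18.7| = 3.1
a + b = 15.6 + 18.7 = 34.3

3.1 < c < 34.3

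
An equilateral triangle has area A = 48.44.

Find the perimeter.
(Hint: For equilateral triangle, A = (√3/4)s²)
A = (√3/4)s²  ⇒  s² = 4A/√3 = 4·48.44/√3 = 193.76/1.73205 ≈ 111.867
s ≈ √111.867 ≈ 10.5767
Perimeter = 3s ≈ 3·10.5767 ≈ 31.7302

Perimeter = 31.73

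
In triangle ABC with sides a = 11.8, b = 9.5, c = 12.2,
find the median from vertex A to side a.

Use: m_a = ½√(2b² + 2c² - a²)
m_a = ½√(2·9.5² + 2·12.2² − 11.8²) = ½√(2·90.25 + 2·148.84 − 139.24) = ½√(180.5 + 297.68 − 139.24) = ½√338.94
√338.94 ≈ 18.4103, so m_a ≈ 9.20516

m_a = 9.205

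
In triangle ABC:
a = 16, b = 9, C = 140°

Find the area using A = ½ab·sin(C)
A = ½·a·b·sin(C) = ½·16·9·sin(140°)
sin(140°) ≈ 0.642788
A ≈ ½·144·0.642788 = 72·0.642788 ≈ 46.2807

Area = 46.28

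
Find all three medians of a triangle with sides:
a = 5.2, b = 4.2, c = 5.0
Median formula: m_a = ½√(2b² + 2c² − a²) (and cyclically). a² = 27.04, b² = 17.64, c² = 25.
m_a = ½√(2·17.64 + 2·25 − 27.04) = ½√58.24 ≈ ½·7.63151 ≈ 3.81576
m_b = ½√(2·27.04 + 2·25 − 17.64) = ½√86.44 ≈ ½·9.29731 ≈ 4.64866
m_c = ½√(2·27.04 + 2·17.64 − 25) = ½√64.36 ≈ ½·8.02247 ≈ 4.01123

m_a = 3.816, m_b = 4.649, m_c = 4.011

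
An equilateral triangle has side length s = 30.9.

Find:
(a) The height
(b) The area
(a) The height splits the triangle into two 30-60-90 halves: h = s·√3/2 = 30.9·1.73205/2 ≈ 53.5204/2 ≈ 26.7602
(b) Area = (√3/4)·s² = (√3/4)·30.9² = (√3/4)·954.81 ≈ 0.433013·954.81 ≈ 413.445

Height = 26.76, Area = 413.4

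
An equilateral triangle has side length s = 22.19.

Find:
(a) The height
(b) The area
(a) The height splits the triangle into two 30-60-90 halves: h = s·√3/2 = 22.19·1.73205/2 ≈ 38.4342/2 ≈ 19.2171
(b) Area = (√3/4)·s² = (√3/4)·22.19² = (√3/4)·492.3961 ≈ 0.433013·492.3961 ≈ 213.214

Height = 19.22, Area = 213.2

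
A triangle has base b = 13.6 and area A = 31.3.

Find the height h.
A = ½·b·h  ⇒  h = 2A/b = 2·31.3/13.6 = 62.6/13.6 ≈ 4.60294

h = 4.603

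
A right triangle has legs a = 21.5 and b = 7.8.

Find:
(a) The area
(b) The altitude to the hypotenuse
(a) The legs are perpendicular, so Area = ½·a·b = ½·21.5·7.8 = ½·167.7 = 83.85
(b) Hypotenuse c = √(a² + b²) = √(462.25 + 60.84) = √523.09 ≈ 22.8712
    Area = ½·c·h_c  ⇒  h_c = 2·Area/c = 167.7/22.8712 ≈ 7.33238

Area = 83.85, h_c = 7.332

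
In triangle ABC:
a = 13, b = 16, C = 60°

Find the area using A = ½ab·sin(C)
A = ½·a·b·sin(C) = ½·13·16·sin(60°)
sin(60°) ≈ 0.866025
A ≈ ½·208·0.866025 = 104·0.866025 ≈ 90.0666

Area = 90.07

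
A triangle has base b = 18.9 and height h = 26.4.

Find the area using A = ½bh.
A = ½·b·h = ½·18.9·26.4 = ½·498.96 = 249.48

Area = 249.48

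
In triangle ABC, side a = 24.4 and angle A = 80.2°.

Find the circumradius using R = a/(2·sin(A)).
R = a/(2·sin(A)) = 24.4/(2·sin(80.2°))
sin(80.2°) ≈ 0.985408
R ≈ 24.4/(2·0.985408) = 24.4/1.97082 ≈ 12.3807

R = 12.38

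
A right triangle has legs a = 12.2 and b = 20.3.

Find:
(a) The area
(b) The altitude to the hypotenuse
(a) The legs are perpendicular, so Area = ½·a·b = ½·12.2·20.3 = ½·247.66 = 123.83
(b) Hypotenuse c = √(a² + b²) = √(148.84 + 412.09) = √560.93 ≈ 23.684
    Area = ½·c·h_c  ⇒  h_c = 2·Area/c = 247.66/23.684 ≈ 10.4569

Area = 123.83, h_c = 10.46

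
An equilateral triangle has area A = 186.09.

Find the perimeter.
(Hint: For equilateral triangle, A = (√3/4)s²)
A = (√3/4)s²  ⇒  s² = 4A/√3 = 4·186.09/√3 = 744.36/1.73205 ≈ 429.756
s ≈ √429.756 ≈ 20.7306
Perimeter = 3s ≈ 3·20.7306 ≈ 62.1917

Perimeter = 62.19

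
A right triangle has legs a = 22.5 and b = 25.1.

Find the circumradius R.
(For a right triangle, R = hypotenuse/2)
Hypotenuse c = √(a² + b²) = √(506.25 + 630.01) = √1136.26 ≈ 33.7085
R = c/2 ≈ 33.7085/2 ≈ 16.8542

R = 16.85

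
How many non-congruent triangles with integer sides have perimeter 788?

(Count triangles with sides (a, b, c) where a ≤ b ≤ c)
Let a ≤ b ≤ c with a + b + c = 788. The only binding inequality is a + b > c, i.e. 788 − c > c, so c < 788/2; and c ≥ 788/3 since c is the largest side.
So 263 ≤ c ≤ 393. For each c, b runs from ⌈(788 − c)/2⌉ up to c (then a = 788 − b − c satisfies 1 ≤ a ≤ b automatically), giving c − ⌈(788 − c)/2⌉ + 1 choices.
Summing over c: 1 + 3 + 4 + 6 + … + 195 + 196  (131 terms, c = 263, …, 393) = 12936
Check (closed form: nearest integer to p²/48 for even p, (p+3)²/48 for odd p): 788²/48 = 620944/48 ≈ 12936.33 → 12936

12936 triangles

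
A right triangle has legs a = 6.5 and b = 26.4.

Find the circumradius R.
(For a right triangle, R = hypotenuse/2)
Hypotenuse c = √(a² + b²) = √(42.25 + 696.96) = √739.21 ≈ 27.1884
R = c/2 ≈ 27.1884/2 ≈ 13.5942

R = 13.59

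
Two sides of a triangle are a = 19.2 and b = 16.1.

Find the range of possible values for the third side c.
Triangle inequality: |a − b| < c < a + b
|a − b| = |19.2 − 16.1| = 3.1
a + b = 19.2 + 16.1 = 35.3

3.1 < c < 35.3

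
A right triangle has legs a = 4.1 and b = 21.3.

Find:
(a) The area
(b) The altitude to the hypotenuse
(a) The legs are perpendicular, so Area = ½·a·b = ½·4.1·21.3 = ½·87.33 = 43.665
(b) Hypotenuse c = √(a² + b²) = √(16.81 + 453.69) = √470.5 ≈ 21.691
    Area = ½·c·h_c  ⇒  h_c = 2·Area/c = 87.33/21.691 ≈ 4.02609

Area = 43.665, h_c = 4.026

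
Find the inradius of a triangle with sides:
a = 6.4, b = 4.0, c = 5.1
r = Area/s where s is the semi-perimeter.
s = (6.4 + 4.0 + 5.1)/2 = 15.5/2 = 7.75
Area = √(s(s−a)(s−b)(s−c)) = √(7.75·1.35·3.75·2.65) ≈ √103.971 ≈ 10.1966
r ≈ 10.1966/7.75 ≈ 1.31569

r = 1.316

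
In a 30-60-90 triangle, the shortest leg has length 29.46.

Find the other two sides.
In a 30-60-90 triangle the sides are in ratio 1 : √3 : 2 (short leg : long leg : hypotenuse).
Long leg = 29.46·√3 ≈ 29.46·1.73205 ≈ 51.0262
Hypotenuse = 2·29.46 = 58.92

Long leg = 29.46√3 = 51.03, Hypotenuse = 58.92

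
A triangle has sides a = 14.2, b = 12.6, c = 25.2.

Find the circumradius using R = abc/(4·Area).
First find the area with Heron's formula.
s = (14.2 + 12.6 + 25.2)/2 = 26
Area = √(s(s−a)(s−b)(s−c)) = √(26·11.8·13.4·0.8) ≈ √3288.9 ≈ 57.3489
abc = 14.2·12.6·25.2 = 4508.784
R = abc/(4·Area) ≈ 4508.784/(4·57.3489) = 4508.784/229.396 ≈ 19.6551

R = 19.66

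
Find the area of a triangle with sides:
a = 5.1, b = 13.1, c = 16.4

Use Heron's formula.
s = (5.1 + 13.1 + 16.4)/2 = 34.6/2 = 17.3
s − a = 12.2, s − b = 4.2, s − c = 0.9
s(s−a)(s−b)(s−c) = 17.3·12.2·4.2·0.9 ≈ 797.807
Area = √797.807 ≈ 28.2455

Area = 28.25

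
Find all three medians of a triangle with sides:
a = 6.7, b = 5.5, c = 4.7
Median formula: m_a = ½√(2b² + 2c² − a²) (and cyclically). a² = 44.89, b² = 30.25, c² = 22.09.
m_a = ½√(2·30.25 + 2·22.09 − 44.89) = ½√59.79 ≈ ½·7.7324 ≈ 3.8662
m_b = ½√(2·44.89 + 2·22.09 − 30.25) = ½√103.71 ≈ ½·10.1838 ≈ 5.09191
m_c = ½√(2·44.89 + 2·30.25 − 22.09) = ½√128.19 ≈ ½·11.3221 ≈ 5.66105

m_a = 3.866, m_b = 5.092, m_c = 5.661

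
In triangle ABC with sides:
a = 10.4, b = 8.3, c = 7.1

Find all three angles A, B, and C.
Law of cosines for each angle (a² = 108.16, b² = 68.89, c² = 50.41):
cos(A) = (b² + c² − a²)/(2bc) = (68.89 + 50.41 − 108.16)/(2·8.3·7.1) = 11.14/117.86 ≈ 0.0945189  ⇒  A ≈ 84.5764°
cos(B) = (a² + c² − b²)/(2ac) = (108.16 + 50.41 − 68.89)/(2·10.4·7.1) = 89.68/147.68 ≈ 0.607259  ⇒  B ≈ 52.6084°
cos(C) = (a² + b² − c²)/(2ab) = (108.16 + 68.89 − 50.41)/(2·10.4·8.3) = 126.64/172.64 ≈ 0.73355  ⇒  C ≈ 42.8152°
Check: A + B + C ≈ 180°

A = 84.58°, B = 52.61°, C = 42.82°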